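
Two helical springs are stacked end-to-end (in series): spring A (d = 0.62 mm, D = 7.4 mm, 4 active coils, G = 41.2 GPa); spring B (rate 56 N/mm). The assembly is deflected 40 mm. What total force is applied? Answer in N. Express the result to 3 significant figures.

18.6 N

k_A = Gd⁴/(8D³N_a) = (41.2×10³)(0.62⁴)/(8·7.4³·4) = 0.46948 N/mm
Series: 1/k_eq = 1/0.46948 + 1/56 = 2.1479; k_eq = 0.46558 N/mm
F = k_eq·δ = 0.46558·40 = 18.623 N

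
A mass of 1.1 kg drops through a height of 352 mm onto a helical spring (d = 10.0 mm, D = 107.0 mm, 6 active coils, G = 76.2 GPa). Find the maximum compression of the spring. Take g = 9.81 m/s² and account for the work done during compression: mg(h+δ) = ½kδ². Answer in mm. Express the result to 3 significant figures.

25.1 mm

k = Gd⁴/(8D³N_a) = (76.2×10³)(10.0⁴)/(8·107.0³·6) = 12.959 N/mm
W = mg = 1.1 × 9.81 = 10.791 N
½kδ² − Wδ − Wh = 0 → δ = (W + √(W² + 2kWh))/k
δ = (10.791 + √(116.45 + 98445.7))/12.959 = (10.791 + 313.95)/12.959 = 25.059 mm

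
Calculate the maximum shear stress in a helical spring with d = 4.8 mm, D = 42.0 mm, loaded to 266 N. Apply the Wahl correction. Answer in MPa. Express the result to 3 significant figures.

300 MPa

Spring index C = D/d = 42.0/4.8 = 8.7500
K_W = (4C−1)/(4C−4) + 0.615/C = 34.000/31.000 + 0.0703 = 1.1671
τ₀ = 8FD/(πd³) = 8·266·42.0/(π·4.8³) = 89376/347.44 = 257.25 MPa
τ_max = K·τ₀ = 1.1671 × 257.25 = 300.22 MPa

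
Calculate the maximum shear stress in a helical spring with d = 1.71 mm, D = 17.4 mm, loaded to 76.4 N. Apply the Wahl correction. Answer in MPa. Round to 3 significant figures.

773 MPa

Spring index C = D/d = 17.4/1.71 = 10.1754
K_W = (4C−1)/(4C−4) + 0.615/C = 39.702/36.702 + 0.0604 = 1.1422
τ₀ = 8FD/(πd³) = 8·76.4·17.4/(π·1.71³) = 10634.9/15.709 = 677.01 MPa
τ_max = K·τ₀ = 1.1422 × 677.01 = 773.27 MPa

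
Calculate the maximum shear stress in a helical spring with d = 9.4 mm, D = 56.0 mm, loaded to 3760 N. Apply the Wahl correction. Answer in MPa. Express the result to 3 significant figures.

Spring index C = D/d = 56.0/9.4 = 5.9574
K_W = (4C−1)/(4C−4) + 0.615/C = 22.830/19.830 + 0.1032 = 1.2545
τ₀ = 8FD/(πd³) = 8·3760·56.0/(π·9.4³) = 1.68448e+06/2609.4 = 645.55 MPa
τ_max = K·τ₀ = 1.2545 × 645.55 = 809.86 MPa

810 MPa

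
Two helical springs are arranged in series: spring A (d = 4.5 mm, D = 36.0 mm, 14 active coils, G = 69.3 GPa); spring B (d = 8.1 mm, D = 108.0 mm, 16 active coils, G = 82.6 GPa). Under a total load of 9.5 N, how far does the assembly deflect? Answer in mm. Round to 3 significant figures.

6.05 mm

k_A = Gd⁴/(8D³N_a) = (69.3×10³)(4.5⁴)/(8·36.0³·14) = 5.4382 N/mm
k_B = Gd⁴/(8D³N_a) = (82.6×10³)(8.1⁴)/(8·108.0³·16) = 2.2052 N/mm
Series: 1/k_eq = 1/5.4382 + 1/2.2052 = 0.63737; k_eq = 1.569 N/mm
δ = F/k_eq = 9.5/1.569 = 6.055 mm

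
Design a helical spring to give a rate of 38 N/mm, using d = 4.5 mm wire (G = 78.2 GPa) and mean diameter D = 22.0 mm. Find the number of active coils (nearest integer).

N_a = Gd⁴/(8D³k) = (78.2×10³ × 4.5⁴)/(8 × 22.0³ × 38)
    = 3.20669e+07 / 3.23699e+06 = 9.906 → 10 coils

10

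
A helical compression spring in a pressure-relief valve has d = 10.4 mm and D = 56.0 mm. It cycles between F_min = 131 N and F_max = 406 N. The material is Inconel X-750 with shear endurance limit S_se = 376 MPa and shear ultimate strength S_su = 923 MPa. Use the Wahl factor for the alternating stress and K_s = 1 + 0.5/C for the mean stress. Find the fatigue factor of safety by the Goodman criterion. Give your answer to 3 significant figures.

C = D/d = 56.0/10.4 = 5.3846; K_W = (4C−1)/(4C−4)+0.615/C = 1.2853; K_s = 1+0.5/C = 1.0929
F_a = (F_max−F_min)/2 = 137.5 N; F_m = (F_max+F_min)/2 = 268.5 N
τ_a = K_W·8F_aD/(πd³) = 1.2853 × 17.431 = 22.404 MPa
τ_m = K_s·8F_mD/(πd³) = 1.0929 × 34.039 = 37.199 MPa
Goodman: 1/n_f = τ_a/S_se + τ_m/S_su = 22.404/376 + 37.199/923 = 0.05958 + 0.04030 = 0.099888
n_f = 1/0.099888 = 10.01

10.0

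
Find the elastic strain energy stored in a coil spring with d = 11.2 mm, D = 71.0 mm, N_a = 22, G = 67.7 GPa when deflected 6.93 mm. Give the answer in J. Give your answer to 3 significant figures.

k = Gd⁴/(8D³N_a) = (67.7×10³)(11.2⁴)/(8·71.0³·22) = 16.911 N/mm
U = ½kδ² = 0.5 × 16.911 × 6.93² = 406.08 N·mm = 0.40608 J

0.406 J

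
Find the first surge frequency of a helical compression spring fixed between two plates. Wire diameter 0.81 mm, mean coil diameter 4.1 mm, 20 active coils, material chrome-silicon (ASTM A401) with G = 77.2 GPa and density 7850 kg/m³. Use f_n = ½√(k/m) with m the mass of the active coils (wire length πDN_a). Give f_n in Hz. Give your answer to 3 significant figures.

k = Gd⁴/(8D³N_a) = (77.2×10³)(0.81⁴)/(8·4.1³·20) = 3.0136 N/mm = 3013.6 N/m
Wire length L = πDN_a = π·4.1·20 = 257.61 mm
m = ρ·(πd²/4)·L = 7850 × 0.5153×10⁻⁶ m² × 0.25761 m = 0.0010421 kg
f_n = ½√(k/m) = 0.5·√(3013.6/0.0010421) = 0.5·√(2.892e+06) = 850.29 Hz

850 Hz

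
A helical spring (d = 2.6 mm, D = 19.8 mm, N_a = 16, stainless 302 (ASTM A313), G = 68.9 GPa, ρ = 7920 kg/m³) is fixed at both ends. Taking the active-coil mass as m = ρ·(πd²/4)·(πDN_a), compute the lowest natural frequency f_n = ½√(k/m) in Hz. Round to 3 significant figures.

138 Hz

k = Gd⁴/(8D³N_a) = (68.9×10³)(2.6⁴)/(8·19.8³·16) = 3.1689 N/mm = 3168.9 N/m
Wire length L = πDN_a = π·19.8·16 = 995.26 mm
m = ρ·(πd²/4)·L = 7920 × 5.3093×10⁻⁶ m² × 0.99526 m = 0.04185 kg
f_n = ½√(k/m) = 0.5·√(3168.9/0.04185) = 0.5·√(75720) = 137.59 Hz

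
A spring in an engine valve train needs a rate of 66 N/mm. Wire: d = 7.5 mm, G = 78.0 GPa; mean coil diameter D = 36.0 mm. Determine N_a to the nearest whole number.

10

N_a = Gd⁴/(8D³k) = (78.0×10³ × 7.5⁴)/(8 × 36.0³ × 66)
    = 2.46797e+08 / 2.46344e+07 = 10.02 → 10 coils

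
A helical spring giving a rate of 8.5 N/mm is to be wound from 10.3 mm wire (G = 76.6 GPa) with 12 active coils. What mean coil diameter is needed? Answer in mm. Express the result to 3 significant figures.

102 mm

D = (Gd⁴/(8N_a·k))^(1/3) = (76.6×10³·10.3⁴/(8·12·8.5))^(1/3)
  = (1.05654e+06)^(1/3) = 101.8503 mm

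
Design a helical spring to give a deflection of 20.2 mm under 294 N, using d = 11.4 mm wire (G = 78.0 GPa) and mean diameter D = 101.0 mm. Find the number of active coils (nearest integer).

11

Required rate k = F/δ = 294/20.2 = 14.554 N/mm
N_a = Gd⁴/(8D³k) = (78.0×10³ × 11.4⁴)/(8 × 101.0³ × 14.554)
    = 1.31739e+09 / 1.19964e+08 = 10.98 → 11 coils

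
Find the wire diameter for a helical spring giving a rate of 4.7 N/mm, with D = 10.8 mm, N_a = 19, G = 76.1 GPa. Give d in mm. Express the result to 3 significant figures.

d = (8D³N_a·k / G)^(1/4) = (8·10.8³·19·4.7 / (76.1×10³))^0.25
  = (11.826)^0.25 = 1.8544 mm

1.85 mm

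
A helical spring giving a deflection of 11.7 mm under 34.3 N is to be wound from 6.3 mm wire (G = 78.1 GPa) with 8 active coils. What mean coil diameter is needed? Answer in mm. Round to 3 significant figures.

Required rate k = F/δ = 34.3/11.7 = 2.9316 N/mm
D = (Gd⁴/(8N_a·k))^(1/3) = (78.1×10³·6.3⁴/(8·8·2.9316))^(1/3)
  = (655730)^(1/3) = 86.8777 mm

86.9 mm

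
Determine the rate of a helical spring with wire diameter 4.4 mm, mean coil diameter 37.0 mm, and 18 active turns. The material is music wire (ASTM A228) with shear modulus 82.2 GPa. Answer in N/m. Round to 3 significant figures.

4220 N/m

k = Gd⁴/(8D³N_a) = (82.2×10³ × 4.4⁴) / (8 × 37.0³ × 18)
  = 3.08093e+07 / 7.29403e+06 = 4.2239 N/mm = 4223.9 N/m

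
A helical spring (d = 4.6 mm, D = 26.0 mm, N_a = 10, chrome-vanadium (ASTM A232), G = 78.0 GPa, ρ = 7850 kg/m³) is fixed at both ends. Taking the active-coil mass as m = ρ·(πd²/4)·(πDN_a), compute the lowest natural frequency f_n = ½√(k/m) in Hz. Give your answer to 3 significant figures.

241 Hz

k = Gd⁴/(8D³N_a) = (78.0×10³)(4.6⁴)/(8·26.0³·10) = 24.838 N/mm = 24838 N/m
Wire length L = πDN_a = π·26.0·10 = 816.81 mm
m = ρ·(πd²/4)·L = 7850 × 16.619×10⁻⁶ m² × 0.81681 m = 0.10656 kg
f_n = ½√(k/m) = 0.5·√(24838/0.10656) = 0.5·√(2.3309e+05) = 241.4 Hz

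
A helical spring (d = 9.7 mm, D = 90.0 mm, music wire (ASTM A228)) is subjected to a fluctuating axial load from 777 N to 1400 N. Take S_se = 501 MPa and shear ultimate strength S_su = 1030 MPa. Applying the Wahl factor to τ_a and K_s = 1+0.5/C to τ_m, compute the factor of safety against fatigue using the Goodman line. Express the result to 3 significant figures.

2.17

C = D/d = 90.0/9.7 = 9.2784; K_W = (4C−1)/(4C−4)+0.615/C = 1.1569; K_s = 1+0.5/C = 1.0539
F_a = (F_max−F_min)/2 = 311.5 N; F_m = (F_max+F_min)/2 = 1088.5 N
τ_a = K_W·8F_aD/(πd³) = 1.1569 × 78.221 = 90.493 MPa
τ_m = K_s·8F_mD/(πd³) = 1.0539 × 273.34 = 288.07 MPa
Goodman: 1/n_f = τ_a/S_se + τ_m/S_su = 90.493/501 + 288.07/1030 = 0.18062 + 0.27967 = 0.4603
n_f = 1/0.4603 = 2.172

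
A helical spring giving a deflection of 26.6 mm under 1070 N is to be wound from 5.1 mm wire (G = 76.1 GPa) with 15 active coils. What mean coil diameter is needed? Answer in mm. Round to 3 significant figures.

Required rate k = F/δ = 1070/26.6 = 40.226 N/mm
D = (Gd⁴/(8N_a·k))^(1/3) = (76.1×10³·5.1⁴/(8·15·40.226))^(1/3)
  = (10665.5)^(1/3) = 22.0121 mm

22.0 mm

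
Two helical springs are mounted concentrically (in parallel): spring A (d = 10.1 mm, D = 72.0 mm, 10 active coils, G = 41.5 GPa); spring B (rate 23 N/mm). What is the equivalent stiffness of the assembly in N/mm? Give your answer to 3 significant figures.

37.5 N/mm

k_A = Gd⁴/(8D³N_a) = (41.5×10³)(10.1⁴)/(8·72.0³·10) = 14.463 N/mm
Parallel: k_eq = 14.463 + 23 = 37.463 N/mm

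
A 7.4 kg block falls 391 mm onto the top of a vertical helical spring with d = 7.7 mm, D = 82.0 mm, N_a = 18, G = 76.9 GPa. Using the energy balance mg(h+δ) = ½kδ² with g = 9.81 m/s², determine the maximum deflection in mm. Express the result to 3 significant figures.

152 mm

k = Gd⁴/(8D³N_a) = (76.9×10³)(7.7⁴)/(8·82.0³·18) = 3.4047 N/mm
W = mg = 7.4 × 9.81 = 72.594 N
½kδ² − Wδ − Wh = 0 → δ = (W + √(W² + 2kWh))/k
δ = (72.594 + √(5269.9 + 193283))/3.4047 = (72.594 + 445.59)/3.4047 = 152.2 mm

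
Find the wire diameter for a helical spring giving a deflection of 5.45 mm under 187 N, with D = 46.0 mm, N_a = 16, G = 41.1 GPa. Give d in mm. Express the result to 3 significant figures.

Required rate k = F/δ = 187/5.45 = 34.312 N/mm
d = (8D³N_a·k / G)^(1/4) = (8·46.0³·16·34.312 / (41.1×10³))^0.25
  = (10401)^0.25 = 10.0988 mm

10.1 mm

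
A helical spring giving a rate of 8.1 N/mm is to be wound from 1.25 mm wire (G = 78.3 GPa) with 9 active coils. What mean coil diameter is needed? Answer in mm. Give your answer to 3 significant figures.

D = (Gd⁴/(8N_a·k))^(1/3) = (78.3×10³·1.25⁴/(8·9·8.1))^(1/3)
  = (327.781)^(1/3) = 6.8949 mm

6.89 mm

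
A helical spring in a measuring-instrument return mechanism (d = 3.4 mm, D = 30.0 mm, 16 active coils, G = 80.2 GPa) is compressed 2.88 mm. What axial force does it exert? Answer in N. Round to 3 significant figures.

k = Gd⁴/(8D³N_a) = (80.2×10³)(3.4⁴)/(8·30.0³·16) = 3.1011 N/mm
F = k·δ = 3.1011 × 2.88 = 8.9312 N

8.93 N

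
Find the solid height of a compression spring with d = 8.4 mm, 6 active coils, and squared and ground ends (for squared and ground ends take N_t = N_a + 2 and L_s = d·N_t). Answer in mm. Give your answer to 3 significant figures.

67.2 mm

squared and ground ends: N_t = N_a + 2 = 6 + 2 = 8
L_s = d·N_t = 8.4 × 8 = 67.2 mm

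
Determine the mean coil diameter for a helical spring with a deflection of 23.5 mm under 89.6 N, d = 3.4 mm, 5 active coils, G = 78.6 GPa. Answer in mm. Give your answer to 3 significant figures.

Required rate k = F/δ = 89.6/23.5 = 3.8128 N/mm
D = (Gd⁴/(8N_a·k))^(1/3) = (78.6×10³·3.4⁴/(8·5·3.8128))^(1/3)
  = (68871.3)^(1/3) = 40.9901 mm

41.0 mm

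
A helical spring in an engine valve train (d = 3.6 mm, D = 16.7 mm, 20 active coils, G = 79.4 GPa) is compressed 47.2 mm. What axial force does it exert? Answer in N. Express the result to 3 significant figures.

845 N

k = Gd⁴/(8D³N_a) = (79.4×10³)(3.6⁴)/(8·16.7³·20) = 17.896 N/mm
F = k·δ = 17.896 × 47.2 = 844.7 N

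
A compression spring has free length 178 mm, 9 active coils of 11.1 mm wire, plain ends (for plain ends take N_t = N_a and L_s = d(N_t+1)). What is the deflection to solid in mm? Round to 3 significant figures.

N_t = 9; L_s = 11.1·10 = 111 mm
δ_solid = L₀ − L_s = 178 − 111 = 67 mm

67.0 mm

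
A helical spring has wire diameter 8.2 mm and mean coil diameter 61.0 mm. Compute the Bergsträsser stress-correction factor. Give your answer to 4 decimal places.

1.1869

C = D/d = 61.0/8.2 = 7.4390
K_B = (4C+2)/(4C−3) = 31.756/26.756 = 1.1869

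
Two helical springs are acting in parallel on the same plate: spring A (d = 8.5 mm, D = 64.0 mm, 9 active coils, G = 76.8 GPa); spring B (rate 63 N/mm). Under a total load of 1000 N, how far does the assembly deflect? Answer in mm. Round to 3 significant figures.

11.9 mm

k_A = Gd⁴/(8D³N_a) = (76.8×10³)(8.5⁴)/(8·64.0³·9) = 21.24 N/mm
Parallel: k_eq = 21.24 + 63 = 84.24 N/mm
δ = F/k_eq = 1000/84.24 = 11.871 mm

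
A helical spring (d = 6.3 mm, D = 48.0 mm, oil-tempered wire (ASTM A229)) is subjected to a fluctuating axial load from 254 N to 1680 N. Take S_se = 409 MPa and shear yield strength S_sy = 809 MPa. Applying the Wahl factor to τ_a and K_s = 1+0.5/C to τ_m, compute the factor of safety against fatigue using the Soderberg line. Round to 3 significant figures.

0.610

C = D/d = 48.0/6.3 = 7.6190; K_W = (4C−1)/(4C−4)+0.615/C = 1.1940; K_s = 1+0.5/C = 1.0656
F_a = (F_max−F_min)/2 = 713 N; F_m = (F_max+F_min)/2 = 967 N
τ_a = K_W·8F_aD/(πd³) = 1.1940 × 348.54 = 416.16 MPa
τ_m = K_s·8F_mD/(πd³) = 1.0656 × 472.7 = 503.72 MPa
Soderberg: 1/n_f = τ_a/S_se + τ_m/S_sy = 416.16/409 + 503.72/809 = 1.01751 + 0.62265 = 1.6402
n_f = 1/1.6402 = 0.6097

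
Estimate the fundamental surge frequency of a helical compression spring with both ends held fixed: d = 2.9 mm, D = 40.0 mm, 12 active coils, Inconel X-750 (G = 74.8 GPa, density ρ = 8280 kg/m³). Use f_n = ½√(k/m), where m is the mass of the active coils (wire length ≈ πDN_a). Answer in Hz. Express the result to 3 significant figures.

51.1 Hz

k = Gd⁴/(8D³N_a) = (74.8×10³)(2.9⁴)/(8·40.0³·12) = 0.86108 N/mm = 861.08 N/m
Wire length L = πDN_a = π·40.0·12 = 1508 mm
m = ρ·(πd²/4)·L = 8280 × 6.6052×10⁻⁶ m² × 1.508 m = 0.082472 kg
f_n = ½√(k/m) = 0.5·√(861.08/0.082472) = 0.5·√(10441) = 51.09 Hz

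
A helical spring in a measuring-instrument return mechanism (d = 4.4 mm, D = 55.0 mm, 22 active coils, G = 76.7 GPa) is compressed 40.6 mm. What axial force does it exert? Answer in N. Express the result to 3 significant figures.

k = Gd⁴/(8D³N_a) = (76.7×10³)(4.4⁴)/(8·55.0³·22) = 0.98176 N/mm
F = k·δ = 0.98176 × 40.6 = 39.859 N

39.9 N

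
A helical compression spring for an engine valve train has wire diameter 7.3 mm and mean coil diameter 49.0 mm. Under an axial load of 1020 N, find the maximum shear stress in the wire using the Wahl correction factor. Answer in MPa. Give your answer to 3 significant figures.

Spring index C = D/d = 49.0/7.3 = 6.7123
K_W = (4C−1)/(4C−4) + 0.615/C = 25.849/22.849 + 0.0916 = 1.2229
τ₀ = 8FD/(πd³) = 8·1020·49.0/(π·7.3³) = 399840/1222.1 = 327.17 MPa
τ_max = K·τ₀ = 1.2229 × 327.17 = 400.1 MPa

400 MPa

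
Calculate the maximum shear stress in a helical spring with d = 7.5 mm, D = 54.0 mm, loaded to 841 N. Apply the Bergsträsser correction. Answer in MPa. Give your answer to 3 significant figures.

327 MPa

Spring index C = D/d = 54.0/7.5 = 7.2000
K_B = (4C+2)/(4C−3) = 30.800/25.800 = 1.1938
τ₀ = 8FD/(πd³) = 8·841·54.0/(π·7.5³) = 363312/1325.4 = 274.12 MPa
τ_max = K·τ₀ = 1.1938 × 274.12 = 327.25 MPa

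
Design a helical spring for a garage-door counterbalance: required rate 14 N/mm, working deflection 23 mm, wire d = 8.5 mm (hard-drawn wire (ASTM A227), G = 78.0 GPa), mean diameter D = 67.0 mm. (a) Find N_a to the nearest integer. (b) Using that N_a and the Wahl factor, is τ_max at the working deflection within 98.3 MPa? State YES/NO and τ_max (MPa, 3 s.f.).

(a) 12 coils; (b) NO, τ_max = 107 MPa

N_a = Gd⁴/(8D³k) = (78.0×10³)(8.5⁴)/(8·67.0³·14) = 12.09 → N_a = 12
Actual rate k = Gd⁴/(8D³·12) = 14.102 N/mm
Working load F = kδ = 14.102·23 = 324.34 N
C = 67.0/8.5 = 7.8824; K_W = (4C−1)/(4C−4)+0.615/C = 1.1870
τ_max = K_W·8FD/(πd³) = 1.1870·90.107 = 106.96 MPa
τ_max > 98.3 MPa → exceeds allowable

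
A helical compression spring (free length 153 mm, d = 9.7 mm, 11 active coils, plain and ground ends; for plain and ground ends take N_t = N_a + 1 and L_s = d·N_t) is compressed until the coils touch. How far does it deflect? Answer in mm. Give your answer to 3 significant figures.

36.6 mm

N_t = 12; L_s = 9.7·12 = 116.4 mm
δ_solid = L₀ − L_s = 153 − 116.4 = 36.6 mm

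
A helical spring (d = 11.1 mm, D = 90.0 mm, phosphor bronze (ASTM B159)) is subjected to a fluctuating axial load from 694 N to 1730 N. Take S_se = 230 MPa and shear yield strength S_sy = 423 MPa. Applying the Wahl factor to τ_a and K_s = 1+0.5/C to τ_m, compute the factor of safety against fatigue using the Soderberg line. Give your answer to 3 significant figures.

C = D/d = 90.0/11.1 = 8.1081; K_W = (4C−1)/(4C−4)+0.615/C = 1.1814; K_s = 1+0.5/C = 1.0617
F_a = (F_max−F_min)/2 = 518 N; F_m = (F_max+F_min)/2 = 1212 N
τ_a = K_W·8F_aD/(πd³) = 1.1814 × 86.805 = 102.55 MPa
τ_m = K_s·8F_mD/(πd³) = 1.0617 × 203.1 = 215.63 MPa
Soderberg: 1/n_f = τ_a/S_se + τ_m/S_sy = 102.55/230 + 215.63/423 = 0.44586 + 0.50976 = 0.95562
n_f = 1/0.95562 = 1.046

1.05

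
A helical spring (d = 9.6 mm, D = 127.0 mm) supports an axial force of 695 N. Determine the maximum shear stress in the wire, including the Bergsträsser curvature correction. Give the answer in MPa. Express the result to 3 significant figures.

279 MPa

Spring index C = D/d = 127.0/9.6 = 13.2292
K_B = (4C+2)/(4C−3) = 54.917/49.917 = 1.1002
τ₀ = 8FD/(πd³) = 8·695·127.0/(π·9.6³) = 706120/2779.5 = 254.05 MPa
τ_max = K·τ₀ = 1.1002 × 254.05 = 279.49 MPa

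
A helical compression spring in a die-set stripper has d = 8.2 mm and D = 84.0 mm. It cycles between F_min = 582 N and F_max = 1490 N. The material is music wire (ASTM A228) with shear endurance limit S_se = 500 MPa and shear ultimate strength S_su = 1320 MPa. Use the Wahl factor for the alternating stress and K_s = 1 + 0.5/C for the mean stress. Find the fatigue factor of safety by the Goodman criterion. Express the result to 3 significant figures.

C = D/d = 84.0/8.2 = 10.2439; K_W = (4C−1)/(4C−4)+0.615/C = 1.1412; K_s = 1+0.5/C = 1.0488
F_a = (F_max−F_min)/2 = 454 N; F_m = (F_max+F_min)/2 = 1036 N
τ_a = K_W·8F_aD/(πd³) = 1.1412 × 176.13 = 200.99 MPa
τ_m = K_s·8F_mD/(πd³) = 1.0488 × 401.92 = 421.54 MPa
Goodman: 1/n_f = τ_a/S_se + τ_m/S_su = 200.99/500 + 421.54/1320 = 0.40199 + 0.31935 = 0.72133
n_f = 1/0.72133 = 1.386

1.39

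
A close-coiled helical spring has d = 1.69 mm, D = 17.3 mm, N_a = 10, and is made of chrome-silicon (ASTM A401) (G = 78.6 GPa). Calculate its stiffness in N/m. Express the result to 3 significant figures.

k = Gd⁴/(8D³N_a) = (78.6×10³ × 1.69⁴) / (8 × 17.3³ × 10)
  = 641164 / 414217 = 1.5479 N/mm = 1547.9 N/m

1550 N/m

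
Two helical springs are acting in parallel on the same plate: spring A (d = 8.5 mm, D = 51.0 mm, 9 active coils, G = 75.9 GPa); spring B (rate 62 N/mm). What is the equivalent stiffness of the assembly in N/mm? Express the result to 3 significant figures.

103 N/mm

k_A = Gd⁴/(8D³N_a) = (75.9×10³)(8.5⁴)/(8·51.0³·9) = 41.483 N/mm
Parallel: k_eq = 41.483 + 62 = 103.48 N/mm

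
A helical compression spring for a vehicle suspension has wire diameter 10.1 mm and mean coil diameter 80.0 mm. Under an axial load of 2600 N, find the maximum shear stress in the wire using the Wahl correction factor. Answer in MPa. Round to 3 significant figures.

Spring index C = D/d = 80.0/10.1 = 7.9208
K_W = (4C−1)/(4C−4) + 0.615/C = 30.683/27.683 + 0.0776 = 1.1860
τ₀ = 8FD/(πd³) = 8·2600·80.0/(π·10.1³) = 1.664e+06/3236.8 = 514.09 MPa
τ_max = K·τ₀ = 1.1860 × 514.09 = 609.72 MPa

610 MPa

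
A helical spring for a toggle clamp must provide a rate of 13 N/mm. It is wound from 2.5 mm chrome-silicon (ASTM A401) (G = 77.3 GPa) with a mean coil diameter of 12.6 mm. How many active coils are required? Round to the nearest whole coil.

N_a = Gd⁴/(8D³k) = (77.3×10³ × 2.5⁴)/(8 × 12.6³ × 13)
    = 3.01953e+06 / 208039 = 14.51 → 15 coils

15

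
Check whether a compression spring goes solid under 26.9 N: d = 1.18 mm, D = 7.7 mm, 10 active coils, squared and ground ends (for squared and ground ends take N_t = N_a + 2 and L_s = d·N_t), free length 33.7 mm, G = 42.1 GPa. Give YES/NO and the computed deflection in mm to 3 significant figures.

k = Gd⁴/(8D³N_a) = (42.1×10³)(1.18⁴)/(8·7.7³·10) = 2.2348 N/mm
N_t = 12; L_s = 1.18·12 = 14.16 mm; δ_solid = L₀ − L_s = 33.7 − 14.16 = 19.54 mm
δ = F/k = 26.9/2.2348 = 12.037 mm
δ < δ_solid → spring does not go solid

NO, δ = 12.0 mm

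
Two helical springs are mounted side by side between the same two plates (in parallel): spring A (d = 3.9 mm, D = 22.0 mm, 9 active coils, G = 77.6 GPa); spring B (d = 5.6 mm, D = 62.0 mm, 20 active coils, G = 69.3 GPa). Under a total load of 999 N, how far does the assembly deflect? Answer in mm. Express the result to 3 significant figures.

39.6 mm

k_A = Gd⁴/(8D³N_a) = (77.6×10³)(3.9⁴)/(8·22.0³·9) = 23.416 N/mm
k_B = Gd⁴/(8D³N_a) = (69.3×10³)(5.6⁴)/(8·62.0³·20) = 1.7873 N/mm
Parallel: k_eq = 23.416 + 1.7873 = 25.204 N/mm
δ = F/k_eq = 999/25.204 = 39.637 mm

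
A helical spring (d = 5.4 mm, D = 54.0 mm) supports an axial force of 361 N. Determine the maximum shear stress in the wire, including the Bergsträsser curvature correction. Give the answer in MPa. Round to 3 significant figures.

358 MPa

Spring index C = D/d = 54.0/5.4 = 10.0000
K_B = (4C+2)/(4C−3) = 42.000/37.000 = 1.1351
τ₀ = 8FD/(πd³) = 8·361·54.0/(π·5.4³) = 155952/494.69 = 315.25 MPa
τ_max = K·τ₀ = 1.1351 × 315.25 = 357.86 MPa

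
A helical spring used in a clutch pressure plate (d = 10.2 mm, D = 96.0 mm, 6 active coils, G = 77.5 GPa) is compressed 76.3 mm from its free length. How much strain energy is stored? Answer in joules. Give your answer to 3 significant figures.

57.5 J

k = Gd⁴/(8D³N_a) = (77.5×10³)(10.2⁴)/(8·96.0³·6) = 19.754 N/mm
U = ½kδ² = 0.5 × 19.754 × 76.3² = 57500 N·mm = 57.5 J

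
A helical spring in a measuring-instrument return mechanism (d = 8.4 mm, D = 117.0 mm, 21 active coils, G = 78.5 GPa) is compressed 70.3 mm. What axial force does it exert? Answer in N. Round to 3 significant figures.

k = Gd⁴/(8D³N_a) = (78.5×10³)(8.4⁴)/(8·117.0³·21) = 1.4525 N/mm
F = k·δ = 1.4525 × 70.3 = 102.11 N

102 N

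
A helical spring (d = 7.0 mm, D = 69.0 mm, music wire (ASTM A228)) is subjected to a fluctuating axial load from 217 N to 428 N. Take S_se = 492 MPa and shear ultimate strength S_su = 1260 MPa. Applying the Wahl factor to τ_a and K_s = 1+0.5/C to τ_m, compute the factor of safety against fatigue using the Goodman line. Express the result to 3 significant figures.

3.79

C = D/d = 69.0/7.0 = 9.8571; K_W = (4C−1)/(4C−4)+0.615/C = 1.1471; K_s = 1+0.5/C = 1.0507
F_a = (F_max−F_min)/2 = 105.5 N; F_m = (F_max+F_min)/2 = 322.5 N
τ_a = K_W·8F_aD/(πd³) = 1.1471 × 54.044 = 61.992 MPa
τ_m = K_s·8F_mD/(πd³) = 1.0507 × 165.21 = 173.59 MPa
Goodman: 1/n_f = τ_a/S_se + τ_m/S_su = 61.992/492 + 173.59/1260 = 0.12600 + 0.13777 = 0.26377
n_f = 1/0.26377 = 3.791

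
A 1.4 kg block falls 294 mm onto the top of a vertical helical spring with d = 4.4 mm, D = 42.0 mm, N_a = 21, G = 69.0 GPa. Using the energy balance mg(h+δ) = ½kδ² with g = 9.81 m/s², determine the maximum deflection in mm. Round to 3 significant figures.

69.3 mm

k = Gd⁴/(8D³N_a) = (69.0×10³)(4.4⁴)/(8·42.0³·21) = 2.0778 N/mm
W = mg = 1.4 × 9.81 = 13.734 N
½kδ² − Wδ − Wh = 0 → δ = (W + √(W² + 2kWh))/k
δ = (13.734 + √(188.62 + 16779.4))/2.0778 = (13.734 + 130.26)/2.0778 = 69.302 mm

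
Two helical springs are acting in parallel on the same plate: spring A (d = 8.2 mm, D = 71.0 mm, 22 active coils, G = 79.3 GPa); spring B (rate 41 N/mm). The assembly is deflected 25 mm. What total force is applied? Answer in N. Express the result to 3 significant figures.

1170 N

k_A = Gd⁴/(8D³N_a) = (79.3×10³)(8.2⁴)/(8·71.0³·22) = 5.6917 N/mm
Parallel: k_eq = 5.6917 + 41 = 46.692 N/mm
F = k_eq·δ = 46.692·25 = 1167.3 N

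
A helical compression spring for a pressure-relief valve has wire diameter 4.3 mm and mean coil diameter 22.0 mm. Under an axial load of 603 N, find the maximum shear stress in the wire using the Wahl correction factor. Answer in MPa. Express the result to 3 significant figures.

553 MPa

Spring index C = D/d = 22.0/4.3 = 5.1163
K_W = (4C−1)/(4C−4) + 0.615/C = 19.465/16.465 + 0.1202 = 1.3024
τ₀ = 8FD/(πd³) = 8·603·22.0/(π·4.3³) = 106128/249.78 = 424.89 MPa
τ_max = K·τ₀ = 1.3024 × 424.89 = 553.38 MPa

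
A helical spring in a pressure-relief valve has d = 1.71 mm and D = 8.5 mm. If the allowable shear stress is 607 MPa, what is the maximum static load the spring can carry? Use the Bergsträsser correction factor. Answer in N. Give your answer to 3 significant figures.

108 N

C = D/d = 8.5/1.71 = 4.9708
K_B = (4C+2)/(4C−3) = 21.883/16.883 = 1.2962
τ_max = K·8FD/(πd³) → F_max = τ_allow·πd³/(8DK)
F_max = 607·π·1.71³/(8·8.5·1.2962) = 9535.1/88.139 = 108.18 N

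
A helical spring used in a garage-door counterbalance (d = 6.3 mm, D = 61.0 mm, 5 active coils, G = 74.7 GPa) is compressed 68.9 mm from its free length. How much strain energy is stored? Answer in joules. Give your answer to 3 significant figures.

k = Gd⁴/(8D³N_a) = (74.7×10³)(6.3⁴)/(8·61.0³·5) = 12.961 N/mm
U = ½kδ² = 0.5 × 12.961 × 68.9² = 30764 N·mm = 30.764 J

30.8 J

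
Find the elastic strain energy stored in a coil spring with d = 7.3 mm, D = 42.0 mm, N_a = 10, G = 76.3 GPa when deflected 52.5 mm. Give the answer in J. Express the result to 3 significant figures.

50.4 J

k = Gd⁴/(8D³N_a) = (76.3×10³)(7.3⁴)/(8·42.0³·10) = 36.558 N/mm
U = ½kδ² = 0.5 × 36.558 × 52.5² = 50381 N·mm = 50.381 J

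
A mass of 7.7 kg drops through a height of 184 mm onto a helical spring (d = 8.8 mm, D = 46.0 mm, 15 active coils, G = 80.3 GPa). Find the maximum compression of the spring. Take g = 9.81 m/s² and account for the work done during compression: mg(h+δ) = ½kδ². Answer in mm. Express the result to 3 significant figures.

27.9 mm

k = Gd⁴/(8D³N_a) = (80.3×10³)(8.8⁴)/(8·46.0³·15) = 41.228 N/mm
W = mg = 7.7 × 9.81 = 75.537 N
½kδ² − Wδ − Wh = 0 → δ = (W + √(W² + 2kWh))/k
δ = (75.537 + √(5705.8 + 1.14604e+06))/41.228 = (75.537 + 1073.2)/41.228 = 27.863 mm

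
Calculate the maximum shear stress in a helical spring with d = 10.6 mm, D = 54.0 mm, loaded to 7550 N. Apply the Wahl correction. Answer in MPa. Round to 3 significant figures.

1140 MPa

Spring index C = D/d = 54.0/10.6 = 5.0943
K_W = (4C−1)/(4C−4) + 0.615/C = 19.377/16.377 + 0.1207 = 1.3039
τ₀ = 8FD/(πd³) = 8·7550·54.0/(π·10.6³) = 3.2616e+06/3741.7 = 871.69 MPa
τ_max = K·τ₀ = 1.3039 × 871.69 = 1136.6 MPa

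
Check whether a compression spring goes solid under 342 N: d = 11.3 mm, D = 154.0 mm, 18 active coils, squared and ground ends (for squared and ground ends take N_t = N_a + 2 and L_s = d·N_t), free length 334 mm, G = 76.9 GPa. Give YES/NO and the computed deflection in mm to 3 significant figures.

k = Gd⁴/(8D³N_a) = (76.9×10³)(11.3⁴)/(8·154.0³·18) = 2.3841 N/mm
N_t = 20; L_s = 11.3·20 = 226 mm; δ_solid = L₀ − L_s = 334 − 226 = 108 mm
δ = F/k = 342/2.3841 = 143.45 mm
δ ≥ δ_solid → spring goes solid

YES, δ = 143 mm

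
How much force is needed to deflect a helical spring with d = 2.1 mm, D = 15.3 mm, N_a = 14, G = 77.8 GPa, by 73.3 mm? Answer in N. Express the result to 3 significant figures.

276 N

k = Gd⁴/(8D³N_a) = (77.8×10³)(2.1⁴)/(8·15.3³·14) = 3.7719 N/mm
F = k·δ = 3.7719 × 73.3 = 276.48 N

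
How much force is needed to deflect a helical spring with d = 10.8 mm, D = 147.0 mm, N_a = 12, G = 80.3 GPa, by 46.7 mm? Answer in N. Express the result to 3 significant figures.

167 N

k = Gd⁴/(8D³N_a) = (80.3×10³)(10.8⁴)/(8·147.0³·12) = 3.5825 N/mm
F = k·δ = 3.5825 × 46.7 = 167.3 N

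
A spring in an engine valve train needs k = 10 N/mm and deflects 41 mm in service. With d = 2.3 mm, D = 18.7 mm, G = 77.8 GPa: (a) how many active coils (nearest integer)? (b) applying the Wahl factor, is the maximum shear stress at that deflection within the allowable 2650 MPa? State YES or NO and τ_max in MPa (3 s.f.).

(a) 4 coils; (b) YES, τ_max = 1970 MPa

N_a = Gd⁴/(8D³k) = (77.8×10³)(2.3⁴)/(8·18.7³·10) = 4.162 → N_a = 4
Actual rate k = Gd⁴/(8D³·4) = 10.404 N/mm
Working load F = kδ = 10.404·41 = 426.58 N
C = 18.7/2.3 = 8.1304; K_W = (4C−1)/(4C−4)+0.615/C = 1.1808
τ_max = K_W·8FD/(πd³) = 1.1808·1669.5 = 1971.4 MPa
τ_max ≤ 2650 MPa → acceptable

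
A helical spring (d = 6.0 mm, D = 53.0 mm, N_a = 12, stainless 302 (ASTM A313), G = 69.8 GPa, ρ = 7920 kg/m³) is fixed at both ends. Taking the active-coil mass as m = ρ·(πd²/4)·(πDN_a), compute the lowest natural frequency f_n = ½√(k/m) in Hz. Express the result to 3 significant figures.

k = Gd⁴/(8D³N_a) = (69.8×10³)(6.0⁴)/(8·53.0³·12) = 6.3294 N/mm = 6329.4 N/m
Wire length L = πDN_a = π·53.0·12 = 1998.1 mm
m = ρ·(πd²/4)·L = 7920 × 28.274×10⁻⁶ m² × 1.9981 m = 0.44743 kg
f_n = ½√(k/m) = 0.5·√(6329.4/0.44743) = 0.5·√(14146) = 59.469 Hz

59.5 Hz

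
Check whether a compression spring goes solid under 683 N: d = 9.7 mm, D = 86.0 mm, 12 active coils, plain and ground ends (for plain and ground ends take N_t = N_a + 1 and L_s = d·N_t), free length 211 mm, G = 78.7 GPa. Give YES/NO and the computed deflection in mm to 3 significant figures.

NO, δ = 59.9 mm

k = Gd⁴/(8D³N_a) = (78.7×10³)(9.7⁴)/(8·86.0³·12) = 11.41 N/mm
N_t = 13; L_s = 9.7·13 = 126.1 mm; δ_solid = L₀ − L_s = 211 − 126.1 = 84.9 mm
δ = F/k = 683/11.41 = 59.858 mm
δ < δ_solid → spring does not go solid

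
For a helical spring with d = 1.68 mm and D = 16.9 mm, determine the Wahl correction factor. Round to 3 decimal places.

1.144

C = D/d = 16.9/1.68 = 10.0595
K_W = (4C−1)/(4C−4) + 0.615/C = 39.238/36.238 + 0.0611 = 1.1439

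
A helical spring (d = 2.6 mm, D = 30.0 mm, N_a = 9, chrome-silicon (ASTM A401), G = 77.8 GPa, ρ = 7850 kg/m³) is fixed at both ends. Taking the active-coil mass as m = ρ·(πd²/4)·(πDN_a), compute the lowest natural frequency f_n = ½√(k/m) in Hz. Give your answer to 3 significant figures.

114 Hz

k = Gd⁴/(8D³N_a) = (77.8×10³)(2.6⁴)/(8·30.0³·9) = 1.8288 N/mm = 1828.8 N/m
Wire length L = πDN_a = π·30.0·9 = 848.23 mm
m = ρ·(πd²/4)·L = 7850 × 5.3093×10⁻⁶ m² × 0.84823 m = 0.035352 kg
f_n = ½√(k/m) = 0.5·√(1828.8/0.035352) = 0.5·√(51732) = 113.72 Hz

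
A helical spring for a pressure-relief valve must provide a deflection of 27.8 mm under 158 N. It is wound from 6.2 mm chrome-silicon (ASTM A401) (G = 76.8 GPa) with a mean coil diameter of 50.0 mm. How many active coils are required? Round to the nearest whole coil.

20

Required rate k = F/δ = 158/27.8 = 5.6835 N/mm
N_a = Gd⁴/(8D³k) = (76.8×10³ × 6.2⁴)/(8 × 50.0³ × 5.6835)
    = 1.13482e+08 / 5.68345e+06 = 19.97 → 20 coils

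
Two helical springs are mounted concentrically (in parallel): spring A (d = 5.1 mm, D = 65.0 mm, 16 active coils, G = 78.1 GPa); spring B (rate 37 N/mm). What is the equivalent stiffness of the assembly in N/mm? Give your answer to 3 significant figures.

38.5 N/mm

k_A = Gd⁴/(8D³N_a) = (78.1×10³)(5.1⁴)/(8·65.0³·16) = 1.5031 N/mm
Parallel: k_eq = 1.5031 + 37 = 38.503 N/mm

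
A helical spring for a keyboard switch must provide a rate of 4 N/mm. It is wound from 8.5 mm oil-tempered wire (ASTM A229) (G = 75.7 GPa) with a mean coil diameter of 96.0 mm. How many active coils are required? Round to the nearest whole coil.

N_a = Gd⁴/(8D³k) = (75.7×10³ × 8.5⁴)/(8 × 96.0³ × 4)
    = 3.95159e+08 / 2.83116e+07 = 13.96 → 14 coils

14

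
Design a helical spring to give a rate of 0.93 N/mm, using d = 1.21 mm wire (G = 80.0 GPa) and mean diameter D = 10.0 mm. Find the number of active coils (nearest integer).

23

N_a = Gd⁴/(8D³k) = (80.0×10³ × 1.21⁴)/(8 × 10.0³ × 0.93)
    = 171487 / 7440 = 23.05 → 23 coils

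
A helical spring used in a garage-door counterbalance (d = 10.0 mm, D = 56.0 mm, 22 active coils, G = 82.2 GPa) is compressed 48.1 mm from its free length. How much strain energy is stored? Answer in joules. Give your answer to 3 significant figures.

30.8 J

k = Gd⁴/(8D³N_a) = (82.2×10³)(10.0⁴)/(8·56.0³·22) = 26.595 N/mm
U = ½kδ² = 0.5 × 26.595 × 48.1² = 30765 N·mm = 30.765 J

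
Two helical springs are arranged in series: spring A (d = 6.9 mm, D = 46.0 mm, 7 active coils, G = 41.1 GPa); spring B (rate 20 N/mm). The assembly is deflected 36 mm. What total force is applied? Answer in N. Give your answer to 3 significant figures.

332 N

k_A = Gd⁴/(8D³N_a) = (41.1×10³)(6.9⁴)/(8·46.0³·7) = 17.091 N/mm
Series: 1/k_eq = 1/17.091 + 1/20 = 0.10851; k_eq = 9.2158 N/mm
F = k_eq·δ = 9.2158·36 = 331.77 N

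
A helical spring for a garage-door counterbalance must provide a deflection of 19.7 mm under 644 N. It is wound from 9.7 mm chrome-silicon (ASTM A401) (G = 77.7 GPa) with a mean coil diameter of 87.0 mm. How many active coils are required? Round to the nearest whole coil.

Required rate k = F/δ = 644/19.7 = 32.69 N/mm
N_a = Gd⁴/(8D³k) = (77.7×10³ × 9.7⁴)/(8 × 87.0³ × 32.69)
    = 6.87873e+08 / 1.72214e+08 = 3.994 → 4 coils

4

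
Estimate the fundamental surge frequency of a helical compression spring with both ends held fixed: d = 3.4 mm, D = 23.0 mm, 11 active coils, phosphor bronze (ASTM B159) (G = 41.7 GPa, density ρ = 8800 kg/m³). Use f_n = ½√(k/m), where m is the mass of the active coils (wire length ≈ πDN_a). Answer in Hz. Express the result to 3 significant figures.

k = Gd⁴/(8D³N_a) = (41.7×10³)(3.4⁴)/(8·23.0³·11) = 5.2046 N/mm = 5204.6 N/m
Wire length L = πDN_a = π·23.0·11 = 794.82 mm
m = ρ·(πd²/4)·L = 8800 × 9.0792×10⁻⁶ m² × 0.79482 m = 0.063504 kg
f_n = ½√(k/m) = 0.5·√(5204.6/0.063504) = 0.5·√(81957) = 143.14 Hz

143 Hz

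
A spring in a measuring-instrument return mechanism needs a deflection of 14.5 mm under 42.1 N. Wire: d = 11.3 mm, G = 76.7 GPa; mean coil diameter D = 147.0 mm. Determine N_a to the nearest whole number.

Required rate k = F/δ = 42.1/14.5 = 2.9034 N/mm
N_a = Gd⁴/(8D³k) = (76.7×10³ × 11.3⁴)/(8 × 147.0³ × 2.9034)
    = 1.25057e+09 / 7.3783e+07 = 16.95 → 17 coils

17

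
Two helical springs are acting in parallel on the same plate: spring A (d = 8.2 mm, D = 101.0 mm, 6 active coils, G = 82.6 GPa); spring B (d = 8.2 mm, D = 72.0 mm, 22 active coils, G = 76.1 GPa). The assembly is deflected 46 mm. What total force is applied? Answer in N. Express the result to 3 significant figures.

588 N

k_A = Gd⁴/(8D³N_a) = (82.6×10³)(8.2⁴)/(8·101.0³·6) = 7.5514 N/mm
k_B = Gd⁴/(8D³N_a) = (76.1×10³)(8.2⁴)/(8·72.0³·22) = 5.2376 N/mm
Parallel: k_eq = 7.5514 + 5.2376 = 12.789 N/mm
F = k_eq·δ = 12.789·46 = 588.29 N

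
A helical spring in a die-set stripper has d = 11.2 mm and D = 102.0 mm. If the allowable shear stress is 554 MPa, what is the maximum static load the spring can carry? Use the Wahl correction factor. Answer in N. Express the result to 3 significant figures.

2580 N

C = D/d = 102.0/11.2 = 9.1071
K_W = (4C−1)/(4C−4) + 0.615/C = 35.429/32.429 + 0.0675 = 1.1600
τ_max = K·8FD/(πd³) → F_max = τ_allow·πd³/(8DK)
F_max = 554·π·11.2³/(8·102.0·1.1600) = 2.4452e+06/946.59 = 2583.2 N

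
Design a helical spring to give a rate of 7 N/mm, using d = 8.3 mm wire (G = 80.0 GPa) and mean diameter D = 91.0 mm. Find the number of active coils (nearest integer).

N_a = Gd⁴/(8D³k) = (80.0×10³ × 8.3⁴)/(8 × 91.0³ × 7)
    = 3.79667e+08 / 4.22e+07 = 8.997 → 9 coils

9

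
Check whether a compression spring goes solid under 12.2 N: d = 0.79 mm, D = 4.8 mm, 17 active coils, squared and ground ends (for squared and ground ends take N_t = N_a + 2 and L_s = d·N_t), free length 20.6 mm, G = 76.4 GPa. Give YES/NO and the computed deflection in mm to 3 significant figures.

YES, δ = 6.17 mm

k = Gd⁴/(8D³N_a) = (76.4×10³)(0.79⁴)/(8·4.8³·17) = 1.9785 N/mm
N_t = 19; L_s = 0.79·19 = 15.01 mm; δ_solid = L₀ − L_s = 20.6 − 15.01 = 5.59 mm
δ = F/k = 12.2/1.9785 = 6.1662 mm
δ ≥ δ_solid → spring goes solid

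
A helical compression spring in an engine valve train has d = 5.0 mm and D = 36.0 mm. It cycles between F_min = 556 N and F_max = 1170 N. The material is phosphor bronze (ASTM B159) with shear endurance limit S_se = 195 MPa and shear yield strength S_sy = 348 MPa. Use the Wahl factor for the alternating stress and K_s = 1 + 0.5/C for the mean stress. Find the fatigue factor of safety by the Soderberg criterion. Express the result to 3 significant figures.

C = D/d = 36.0/5.0 = 7.2000; K_W = (4C−1)/(4C−4)+0.615/C = 1.2064; K_s = 1+0.5/C = 1.0694
F_a = (F_max−F_min)/2 = 307 N; F_m = (F_max+F_min)/2 = 863 N
τ_a = K_W·8F_aD/(πd³) = 1.2064 × 225.15 = 271.62 MPa
τ_m = K_s·8F_mD/(πd³) = 1.0694 × 632.91 = 676.86 MPa
Soderberg: 1/n_f = τ_a/S_se + τ_m/S_sy = 271.62/195 + 676.86/348 = 1.39291 + 1.94501 = 3.3379
n_f = 1/3.3379 = 0.2996

0.300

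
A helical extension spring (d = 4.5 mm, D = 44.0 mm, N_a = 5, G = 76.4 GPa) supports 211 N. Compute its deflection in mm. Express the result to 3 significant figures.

k = Gd⁴/(8D³N_a) = (76.4×10³)(4.5⁴)/(8·44.0³·5) = 9.1944 N/mm
δ = F/k = 211 / 9.1944 = 22.949 mm

22.9 mm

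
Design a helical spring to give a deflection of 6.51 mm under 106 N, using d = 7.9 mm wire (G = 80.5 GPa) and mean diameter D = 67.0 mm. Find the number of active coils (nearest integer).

8

Required rate k = F/δ = 106/6.51 = 16.283 N/mm
N_a = Gd⁴/(8D³k) = (80.5×10³ × 7.9⁴)/(8 × 67.0³ × 16.283)
    = 3.13548e+08 / 3.91777e+07 = 8.003 → 8 coils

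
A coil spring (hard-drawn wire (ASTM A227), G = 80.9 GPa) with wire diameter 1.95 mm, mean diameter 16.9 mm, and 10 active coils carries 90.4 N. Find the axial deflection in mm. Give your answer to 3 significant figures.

29.8 mm

k = Gd⁴/(8D³N_a) = (80.9×10³)(1.95⁴)/(8·16.9³·10) = 3.0293 N/mm
δ = F/k = 90.4 / 3.0293 = 29.842 mm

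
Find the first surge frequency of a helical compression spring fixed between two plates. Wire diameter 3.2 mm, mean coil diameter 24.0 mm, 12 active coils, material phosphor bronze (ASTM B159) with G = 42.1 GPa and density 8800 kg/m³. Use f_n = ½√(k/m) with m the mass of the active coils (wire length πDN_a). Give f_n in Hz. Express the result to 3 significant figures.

114 Hz

k = Gd⁴/(8D³N_a) = (42.1×10³)(3.2⁴)/(8·24.0³·12) = 3.3264 N/mm = 3326.4 N/m
Wire length L = πDN_a = π·24.0·12 = 904.78 mm
m = ρ·(πd²/4)·L = 8800 × 8.0425×10⁻⁶ m² × 0.90478 m = 0.064035 kg
f_n = ½√(k/m) = 0.5·√(3326.4/0.064035) = 0.5·√(51947) = 113.96 Hz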